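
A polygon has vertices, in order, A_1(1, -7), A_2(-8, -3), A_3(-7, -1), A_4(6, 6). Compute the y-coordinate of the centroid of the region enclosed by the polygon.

Apply the shoelace (surveyor's) formula. First the cross-terms c_i = x_i·y_{i+1} − x_{i+1}·y_i:
  -59, -13, -36, -48  ⇒  2A = -156, A = -78.
Then Σ (y_i + y_{i+1})·c_i = 510, so ȳ = 510 / (6·(-78)) = -85/78.

-85/78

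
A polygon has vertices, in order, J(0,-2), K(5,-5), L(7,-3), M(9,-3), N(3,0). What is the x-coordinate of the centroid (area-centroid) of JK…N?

476/117

Apply the shoelace (surveyor's) formula. First the cross-terms c_i = x_i·y_{i+1} − x_{i+1}·y_i:
  10, 20, 6, 9, -6  ⇒  2A = 39, A = 19.5.
Then Σ (x_i + x_{i+1})·c_i = 476, so x̄ = 476 / (6·19.5) = 476/117.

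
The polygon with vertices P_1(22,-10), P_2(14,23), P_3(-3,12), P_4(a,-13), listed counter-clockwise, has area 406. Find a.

The doubled signed area Σ (x_i y_{i+1} − x_{i+1} y_i) is linear in a.
With a=0 it equals 1208; the coefficient of a is -22 (from the two edges through P_4).
So -22·a + 1208 = 2·406 = 812 ⇒ a = 18.

18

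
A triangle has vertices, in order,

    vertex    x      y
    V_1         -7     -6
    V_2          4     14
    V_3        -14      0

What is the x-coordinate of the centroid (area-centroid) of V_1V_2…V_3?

-17/3

Apply the surveyor's formula. First the cross-terms c_i = x_i·y_{i+1} − x_{i+1}·y_i:
  -74, 196, 84  ⇒  2A = 206, A = 103.
Then Σ (x_i + x_{i+1})·c_i = -3502, so x̄ = -3502 / (6·103) = -17/3.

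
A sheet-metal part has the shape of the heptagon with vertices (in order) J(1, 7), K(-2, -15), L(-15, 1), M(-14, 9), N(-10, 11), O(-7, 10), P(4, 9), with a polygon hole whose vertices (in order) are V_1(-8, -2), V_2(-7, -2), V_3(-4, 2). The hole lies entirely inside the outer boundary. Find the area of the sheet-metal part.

Outer boundary:
Σ = (-1) + (-227) + (-121) + (-64) + (-23) + (-103) + (19) = -520
Area = |Σ|/2 = 260.
Hole:
Apply the shoelace (surveyor's) formula: 2A = Σ (x_i·y_{i+1} − x_{i+1}·y_i), indices taken mod 3.
V_1→V_2: (-8)(-2) − (-7)(-2) = 2
V_2→V_3: (-7)(2) − (-4)(-2) = -22
V_3→V_1: (-4)(-2) − (-8)(2) = 24
Σ = 4
Area = |Σ|/2 = 2.
Net area = 260 − 2 = 258.

258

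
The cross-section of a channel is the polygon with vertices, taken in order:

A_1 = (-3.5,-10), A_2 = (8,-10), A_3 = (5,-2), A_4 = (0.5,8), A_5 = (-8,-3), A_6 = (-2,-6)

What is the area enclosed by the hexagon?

Apply the surveyor's formula: 2A = Σ (x_i·y_{i+1} − x_{i+1}·y_i), indices taken mod 6.
Σ = (115) + (34) + (41) + (62.5) + (42) + (-1) = 293.5
Area = |Σ|/2 = 146.75.

146.75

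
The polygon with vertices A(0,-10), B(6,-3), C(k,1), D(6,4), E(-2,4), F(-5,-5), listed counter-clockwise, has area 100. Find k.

4

The doubled signed area Σ (x_i y_{i+1} − x_{i+1} y_i) is linear in k.
With k=0 it equals 172; the coefficient of k is 7 (from the two edges through C).
So 7·k + 172 = 2·100 = 200 ⇒ k = 4.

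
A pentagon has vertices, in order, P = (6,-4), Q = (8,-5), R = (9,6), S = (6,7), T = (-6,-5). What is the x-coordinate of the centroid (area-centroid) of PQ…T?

1007/282

Apply the shoelace formula. First the cross-terms c_i = x_i·y_{i+1} − x_{i+1}·y_i:
  2, 93, 27, 12, 54  ⇒  2A = 188, A = 94.
Then Σ (x_i + x_{i+1})·c_i = 2014, so x̄ = 2014 / (6·94) = 1007/282.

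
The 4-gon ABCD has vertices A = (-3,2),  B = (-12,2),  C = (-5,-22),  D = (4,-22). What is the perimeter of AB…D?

68

|AB| = √((-9)² + (0)²) = √81 = 9
|BC| = √((7)² + (-24)²) = √625 = 25
|CD| = √((9)² + (0)²) = √81 = 9
|DA| = √((-7)² + (24)²) = √625 = 25
Perimeter = 9 + 25 + 9 + 25 = 68.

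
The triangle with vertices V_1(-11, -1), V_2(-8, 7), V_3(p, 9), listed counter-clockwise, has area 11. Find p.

-10

The doubled signed area Σ (x_i y_{i+1} − x_{i+1} y_i) is linear in p.
With p=0 it equals -58; the coefficient of p is -8 (from the two edges through V_3).
So -8·p + -58 = 2·11 = 22 ⇒ p = -10.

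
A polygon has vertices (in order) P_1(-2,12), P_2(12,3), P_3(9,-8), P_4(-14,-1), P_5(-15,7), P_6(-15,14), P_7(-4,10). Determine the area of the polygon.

Apply the surveyor's formula: 2A = Σ (x_i·y_{i+1} − x_{i+1}·y_i), indices taken mod 7.
Σ = (-150) + (-123) + (-121) + (-113) + (-105) + (-94) + (-28) = -734
Area = |Σ|/2 = 367.

367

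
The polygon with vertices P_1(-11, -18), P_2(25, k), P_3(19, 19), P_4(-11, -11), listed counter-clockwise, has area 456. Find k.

Write out the shoelace sum; only the two edges meeting at P_2 involve k:
2·Area = [((-11)·k − 25·(-18)) + (25·19 − 19·k)] + 77
       = -30·k + 1002 = 912
⇒ k = 3.

3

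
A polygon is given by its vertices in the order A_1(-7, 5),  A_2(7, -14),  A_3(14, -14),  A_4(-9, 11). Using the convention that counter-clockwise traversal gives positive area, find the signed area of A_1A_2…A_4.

Apply the shoelace formula: 2A = Σ (x_i·y_{i+1} − x_{i+1}·y_i), indices taken mod 4.
Σ = (63) + (98) + (28) + (32) = 221
Signed area = Σ/2 = 110.5 (positive ⇒ counter-clockwise traversal).

110.5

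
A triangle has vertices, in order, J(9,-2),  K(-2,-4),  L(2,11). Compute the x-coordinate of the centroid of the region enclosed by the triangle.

3

Apply the shoelace formula. First the cross-terms c_i = x_i·y_{i+1} − x_{i+1}·y_i:
  -40, -14, -103  ⇒  2A = -157, A = -78.5.
Then Σ (x_i + x_{i+1})·c_i = -1413, so x̄ = -1413 / (6·(-78.5)) = 3.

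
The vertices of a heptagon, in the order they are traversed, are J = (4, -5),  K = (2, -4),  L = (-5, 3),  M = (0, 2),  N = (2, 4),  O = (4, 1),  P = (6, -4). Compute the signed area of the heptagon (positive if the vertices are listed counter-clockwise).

Apply Gauss's area formula: 2A = Σ (x_i·y_{i+1} − x_{i+1}·y_i), indices taken mod 7.
Σ = (-6) + (-14) + (-10) + (-4) + (-14) + (-22) + (-14) = -84
Signed area = Σ/2 = -42 (negative ⇒ clockwise traversal).

-42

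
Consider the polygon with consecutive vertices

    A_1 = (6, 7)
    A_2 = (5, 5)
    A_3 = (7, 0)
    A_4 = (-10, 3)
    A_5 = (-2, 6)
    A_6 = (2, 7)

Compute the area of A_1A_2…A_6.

Apply Gauss's area formula: 2A = Σ (x_i·y_{i+1} − x_{i+1}·y_i), indices taken mod 6.
Σ = (-5) + (-35) + (21) + (-54) + (-26) + (-28) = -127
Area = |Σ|/2 = 63.5.

63.5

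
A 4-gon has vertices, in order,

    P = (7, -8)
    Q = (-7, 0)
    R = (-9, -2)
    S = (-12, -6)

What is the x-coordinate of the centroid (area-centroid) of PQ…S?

-772/189

Apply the surveyor's formula. First the cross-terms c_i = x_i·y_{i+1} − x_{i+1}·y_i:
  -56, 14, 30, 138  ⇒  2A = 126, A = 63.
Then Σ (x_i + x_{i+1})·c_i = -1544, so x̄ = -1544 / (6·63) = -772/189.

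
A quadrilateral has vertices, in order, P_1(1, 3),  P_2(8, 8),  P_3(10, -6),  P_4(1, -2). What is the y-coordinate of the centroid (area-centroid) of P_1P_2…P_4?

Apply the shoelace formula. First the cross-terms c_i = x_i·y_{i+1} − x_{i+1}·y_i:
  -16, -128, -14, 5  ⇒  2A = -153, A = -76.5.
Then Σ (y_i + y_{i+1})·c_i = -315, so ȳ = -315 / (6·(-76.5)) = 35/51.

35/51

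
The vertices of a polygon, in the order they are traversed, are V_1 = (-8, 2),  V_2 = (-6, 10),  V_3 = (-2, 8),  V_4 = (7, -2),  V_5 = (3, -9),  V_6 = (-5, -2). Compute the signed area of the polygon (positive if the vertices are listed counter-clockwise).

Apply the surveyor's formula: 2A = Σ (x_i·y_{i+1} − x_{i+1}·y_i), indices taken mod 6.
Σ = (-68) + (-28) + (-52) + (-57) + (-51) + (-26) = -282
Signed area = Σ/2 = -141 (negative ⇒ clockwise traversal).

-141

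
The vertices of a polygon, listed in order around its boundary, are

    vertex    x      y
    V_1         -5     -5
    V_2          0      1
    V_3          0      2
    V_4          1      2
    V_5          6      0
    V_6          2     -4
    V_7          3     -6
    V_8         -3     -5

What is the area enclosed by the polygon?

Cross-terms: -5, 0, -2, -12, -24, 0, -33, -10  ⇒  Σ = -86
Area = |Σ|/2 = 43.

43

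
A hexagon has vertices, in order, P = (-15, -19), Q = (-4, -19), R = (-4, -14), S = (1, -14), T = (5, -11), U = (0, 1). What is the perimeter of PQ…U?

|PQ| = √((11)² + (0)²) = √121 = 11
|QR| = √((0)² + (5)²) = √25 = 5
|RS| = √((5)² + (0)²) = √25 = 5
|ST| = √((4)² + (3)²) = √25 = 5
|TU| = √((-5)² + (12)²) = √169 = 13
|UP| = √((-15)² + (-20)²) = √625 = 25
Perimeter = 11 + 5 + 5 + 5 + 13 + 25 = 64.

64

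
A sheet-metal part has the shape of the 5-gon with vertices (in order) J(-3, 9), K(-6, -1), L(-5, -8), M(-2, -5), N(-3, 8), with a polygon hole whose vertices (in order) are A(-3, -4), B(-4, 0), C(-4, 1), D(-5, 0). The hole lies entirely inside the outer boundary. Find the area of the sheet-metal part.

Outer boundary:
J→K: (-3)(-1) − (-6)(9) = 57
K→L: (-6)(-8) − (-5)(-1) = 43
L→M: (-5)(-5) − (-2)(-8) = 9
M→N: (-2)(8) − (-3)(-5) = -31
N→J: (-3)(9) − (-3)(8) = -3
Σ = 75
Area = |Σ|/2 = 37.5.
Hole:
Apply the shoelace formula: 2A = Σ (x_i·y_{i+1} − x_{i+1}·y_i), indices taken mod 4.
Σ = (-16) + (-4) + (5) + (20) = 5
Area = |Σ|/2 = 2.5.
Net area = 37.5 − 2.5 = 35.

35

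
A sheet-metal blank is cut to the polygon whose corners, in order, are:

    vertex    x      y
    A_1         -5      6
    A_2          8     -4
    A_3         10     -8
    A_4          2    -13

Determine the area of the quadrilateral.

Apply the shoelace (surveyor's) formula: 2A = Σ (x_i·y_{i+1} − x_{i+1}·y_i), indices taken mod 4.
A_1→A_2: (-5)(-4) − (8)(6) = -28
A_2→A_3: (8)(-8) − (10)(-4) = -24
A_3→A_4: (10)(-13) − (2)(-8) = -114
A_4→A_1: (2)(6) − (-5)(-13) = -53
Σ = -219
Area = |Σ|/2 = 109.5.

109.5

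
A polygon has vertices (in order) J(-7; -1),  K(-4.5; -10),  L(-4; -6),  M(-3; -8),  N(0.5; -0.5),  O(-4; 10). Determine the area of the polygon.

Apply the surveyor's formula: 2A = Σ (x_i·y_{i+1} − x_{i+1}·y_i), indices taken mod 6.
Σ = (65.5) + (-13) + (14) + (5.5) + (3) + (74) = 149
Area = |Σ|/2 = 74.5.

74.5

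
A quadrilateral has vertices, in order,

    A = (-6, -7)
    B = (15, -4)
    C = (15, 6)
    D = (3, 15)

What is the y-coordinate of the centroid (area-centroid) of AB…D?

84/37

Apply the surveyor's formula. First the cross-terms c_i = x_i·y_{i+1} − x_{i+1}·y_i:
  129, 150, 207, 69  ⇒  2A = 555, A = 277.5.
Then Σ (y_i + y_{i+1})·c_i = 3780, so ȳ = 3780 / (6·277.5) = 84/37.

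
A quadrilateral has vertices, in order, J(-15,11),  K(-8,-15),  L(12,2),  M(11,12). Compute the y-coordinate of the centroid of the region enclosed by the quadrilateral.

Apply the shoelace formula. First the cross-terms c_i = x_i·y_{i+1} − x_{i+1}·y_i:
  313, 164, 122, 301  ⇒  2A = 900, A = 450.
Then Σ (y_i + y_{i+1})·c_i = 5247, so ȳ = 5247 / (6·450) = 583/300.

583/300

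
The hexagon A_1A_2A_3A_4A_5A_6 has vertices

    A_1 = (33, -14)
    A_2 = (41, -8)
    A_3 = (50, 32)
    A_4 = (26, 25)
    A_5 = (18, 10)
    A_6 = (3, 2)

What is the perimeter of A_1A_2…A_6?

144

|A_1A_2| = √((8)² + (6)²) = √100 = 10
|A_2A_3| = √((9)² + (40)²) = √1681 = 41
|A_3A_4| = √((-24)² + (-7)²) = √625 = 25
|A_4A_5| = √((-8)² + (-15)²) = √289 = 17
|A_5A_6| = √((-15)² + (-8)²) = √289 = 17
|A_6A_1| = √((30)² + (-16)²) = √1156 = 34
Perimeter = 10 + 41 + 25 + 17 + 17 + 34 = 144.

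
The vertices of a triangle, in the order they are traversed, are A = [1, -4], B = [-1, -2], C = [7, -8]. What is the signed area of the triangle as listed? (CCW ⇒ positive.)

Apply the surveyor's formula: 2A = Σ (x_i·y_{i+1} − x_{i+1}·y_i), indices taken mod 3.
Cross-terms: -6, 22, -20  ⇒  Σ = -4
Signed area = Σ/2 = -2 (negative ⇒ clockwise traversal).

-2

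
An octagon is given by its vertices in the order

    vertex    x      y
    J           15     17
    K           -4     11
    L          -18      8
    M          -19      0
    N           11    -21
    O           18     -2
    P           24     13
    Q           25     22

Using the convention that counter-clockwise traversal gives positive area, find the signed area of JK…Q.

943

Apply Gauss's area formula: 2A = Σ (x_i·y_{i+1} − x_{i+1}·y_i), indices taken mod 8.
Σ = (233) + (166) + (152) + (399) + (356) + (282) + (203) + (95) = 1886
Signed area = Σ/2 = 943 (positive ⇒ counter-clockwise traversal).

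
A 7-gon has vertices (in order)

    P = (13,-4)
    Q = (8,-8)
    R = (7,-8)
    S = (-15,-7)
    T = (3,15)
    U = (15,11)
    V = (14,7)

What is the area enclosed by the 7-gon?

Apply the shoelace (surveyor's) formula: 2A = Σ (x_i·y_{i+1} − x_{i+1}·y_i), indices taken mod 7.
P→Q: (13)(-8) − (8)(-4) = -72
Q→R: (8)(-8) − (7)(-8) = -8
R→S: (7)(-7) − (-15)(-8) = -169
S→T: (-15)(15) − (3)(-7) = -204
T→U: (3)(11) − (15)(15) = -192
U→V: (15)(7) − (14)(11) = -49
V→P: (14)(-4) − (13)(7) = -147
Σ = -841
Area = |Σ|/2 = 420.5.

420.5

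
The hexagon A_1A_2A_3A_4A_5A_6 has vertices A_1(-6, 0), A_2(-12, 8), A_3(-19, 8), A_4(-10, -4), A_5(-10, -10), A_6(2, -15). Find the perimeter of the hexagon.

|A_1A_2| = √((-6)² + (8)²) = √100 = 10
|A_2A_3| = √((-7)² + (0)²) = √49 = 7
|A_3A_4| = √((9)² + (-12)²) = √225 = 15
|A_4A_5| = √((0)² + (-6)²) = √36 = 6
|A_5A_6| = √((12)² + (-5)²) = √169 = 13
|A_6A_1| = √((-8)² + (15)²) = √289 = 17
Perimeter = 10 + 7 + 15 + 6 + 13 + 17 = 68.

68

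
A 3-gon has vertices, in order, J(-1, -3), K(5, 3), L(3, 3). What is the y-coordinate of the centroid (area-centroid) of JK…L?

Apply the shoelace formula. First the cross-terms c_i = x_i·y_{i+1} − x_{i+1}·y_i:
  12, 6, -6  ⇒  2A = 12, A = 6.
Then Σ (y_i + y_{i+1})·c_i = 36, so ȳ = 36 / (6·6) = 1.

1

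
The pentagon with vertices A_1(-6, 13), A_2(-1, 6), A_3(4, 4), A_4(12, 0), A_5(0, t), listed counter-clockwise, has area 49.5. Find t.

11

The doubled signed area Σ (x_i y_{i+1} − x_{i+1} y_i) is linear in t.
With t=0 it equals -99; the coefficient of t is 18 (from the two edges through A_5).
So 18·t + -99 = 2·49.5 = 99 ⇒ t = 11.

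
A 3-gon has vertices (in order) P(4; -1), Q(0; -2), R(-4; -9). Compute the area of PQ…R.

Σ = (-8) + (-8) + (40) = 24
Area = |Σ|/2 = 12.

12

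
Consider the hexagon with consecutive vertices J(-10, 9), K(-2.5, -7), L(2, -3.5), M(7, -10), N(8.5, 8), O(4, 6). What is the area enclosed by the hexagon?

Cross-terms: 92.5, 22.75, 4.5, 141, 19, 96  ⇒  Σ = 375.75
Area = |Σ|/2 = 187.875.

187.875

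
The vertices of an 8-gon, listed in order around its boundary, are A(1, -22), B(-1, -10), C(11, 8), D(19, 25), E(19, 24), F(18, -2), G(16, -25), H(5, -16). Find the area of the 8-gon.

469.5

Cross-terms: -32, 102, 123, -19, -470, -418, -131, -94  ⇒  Σ = -939
Area = |Σ|/2 = 469.5.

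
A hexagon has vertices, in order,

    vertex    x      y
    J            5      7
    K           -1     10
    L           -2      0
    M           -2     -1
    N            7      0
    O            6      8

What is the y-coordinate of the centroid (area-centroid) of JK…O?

91/24

Apply the surveyor's formula. First the cross-terms c_i = x_i·y_{i+1} − x_{i+1}·y_i:
  57, 20, 2, 7, 56, 2  ⇒  2A = 144, A = 72.
Then Σ (y_i + y_{i+1})·c_i = 1638, so ȳ = 1638 / (6·72) = 91/24.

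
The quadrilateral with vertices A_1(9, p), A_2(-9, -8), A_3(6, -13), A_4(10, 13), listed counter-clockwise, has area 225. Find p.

Write out the shoelace sum; only the two edges meeting at A_1 involve p:
2·Area = [(10·p − 9·13) + (9·(-8) − (-9)·p)] + 373
       = 19·p + 184 = 450
⇒ p = 14.

14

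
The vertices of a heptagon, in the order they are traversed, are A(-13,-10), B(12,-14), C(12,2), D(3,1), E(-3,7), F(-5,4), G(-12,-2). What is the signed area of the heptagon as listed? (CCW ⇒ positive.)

Apply the shoelace (surveyor's) formula: 2A = Σ (x_i·y_{i+1} − x_{i+1}·y_i), indices taken mod 7.
Cross-terms: 302, 192, 6, 24, 23, 58, 94  ⇒  Σ = 699
Signed area = Σ/2 = 349.5 (positive ⇒ counter-clockwise traversal).

349.5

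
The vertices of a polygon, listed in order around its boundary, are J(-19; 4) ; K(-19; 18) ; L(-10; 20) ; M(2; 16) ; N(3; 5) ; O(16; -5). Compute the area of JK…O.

415

Σ = (-266) + (-200) + (-200) + (-38) + (-95) + (-31) = -830
Area = |Σ|/2 = 415.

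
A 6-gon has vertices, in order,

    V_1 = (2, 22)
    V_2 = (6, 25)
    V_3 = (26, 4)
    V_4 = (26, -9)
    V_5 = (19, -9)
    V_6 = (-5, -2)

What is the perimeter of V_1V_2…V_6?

104

|V_1V_2| = √((4)² + (3)²) = √25 = 5
|V_2V_3| = √((20)² + (-21)²) = √841 = 29
|V_3V_4| = √((0)² + (-13)²) = √169 = 13
|V_4V_5| = √((-7)² + (0)²) = √49 = 7
|V_5V_6| = √((-24)² + (7)²) = √625 = 25
|V_6V_1| = √((7)² + (24)²) = √625 = 25
Perimeter = 5 + 29 + 13 + 7 + 25 + 25 = 104.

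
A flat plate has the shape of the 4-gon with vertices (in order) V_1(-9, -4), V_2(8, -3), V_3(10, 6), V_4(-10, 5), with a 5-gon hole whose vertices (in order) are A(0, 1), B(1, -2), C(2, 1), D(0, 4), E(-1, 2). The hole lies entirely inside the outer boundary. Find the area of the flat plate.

158.5

Outer boundary:
V_1→V_2: (-9)(-3) − (8)(-4) = 59
V_2→V_3: (8)(6) − (10)(-3) = 78
V_3→V_4: (10)(5) − (-10)(6) = 110
V_4→V_1: (-10)(-4) − (-9)(5) = 85
Σ = 332
Area = |Σ|/2 = 166.
Hole:
Cross-terms: -1, 5, 8, 4, -1  ⇒  Σ = 15
Area = |Σ|/2 = 7.5.
Net area = 166 − 7.5 = 158.5.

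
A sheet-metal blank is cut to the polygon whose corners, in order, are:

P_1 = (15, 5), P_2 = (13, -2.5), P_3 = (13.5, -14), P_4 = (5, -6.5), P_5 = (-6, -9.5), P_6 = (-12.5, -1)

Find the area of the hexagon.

257.625

Apply the shoelace (surveyor's) formula: 2A = Σ (x_i·y_{i+1} − x_{i+1}·y_i), indices taken mod 6.
P_1→P_2: (15)(-2.5) − (13)(5) = -102.5
P_2→P_3: (13)(-14) − (13.5)(-2.5) = -148.25
P_3→P_4: (13.5)(-6.5) − (5)(-14) = -17.75
P_4→P_5: (5)(-9.5) − (-6)(-6.5) = -86.5
P_5→P_6: (-6)(-1) − (-12.5)(-9.5) = -112.75
P_6→P_1: (-12.5)(5) − (15)(-1) = -47.5
Σ = -515.25
Area = |Σ|/2 = 257.625.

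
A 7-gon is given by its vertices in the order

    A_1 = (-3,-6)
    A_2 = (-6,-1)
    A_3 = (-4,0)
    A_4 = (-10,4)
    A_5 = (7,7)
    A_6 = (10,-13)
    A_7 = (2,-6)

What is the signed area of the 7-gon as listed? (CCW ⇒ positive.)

A_1→A_2: (-3)(-1) − (-6)(-6) = -33
A_2→A_3: (-6)(0) − (-4)(-1) = -4
A_3→A_4: (-4)(4) − (-10)(0) = -16
A_4→A_5: (-10)(7) − (7)(4) = -98
A_5→A_6: (7)(-13) − (10)(7) = -161
A_6→A_7: (10)(-6) − (2)(-13) = -34
A_7→A_1: (2)(-6) − (-3)(-6) = -30
Σ = -376
Signed area = Σ/2 = -188 (negative ⇒ clockwise traversal).

-188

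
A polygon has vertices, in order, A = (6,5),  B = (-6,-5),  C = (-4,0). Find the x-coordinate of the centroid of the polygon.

-4/3

Apply Gauss's area formula. First the cross-terms c_i = x_i·y_{i+1} − x_{i+1}·y_i:
  0, -20, -20  ⇒  2A = -40, A = -20.
Then Σ (x_i + x_{i+1})·c_i = 160, so x̄ = 160 / (6·(-20)) = -4/3.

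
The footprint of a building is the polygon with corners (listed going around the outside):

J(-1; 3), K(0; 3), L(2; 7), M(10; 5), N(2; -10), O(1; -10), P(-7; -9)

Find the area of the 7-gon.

149

Apply Gauss's area formula: 2A = Σ (x_i·y_{i+1} − x_{i+1}·y_i), indices taken mod 7.
J→K: (-1)(3) − (0)(3) = -3
K→L: (0)(7) − (2)(3) = -6
L→M: (2)(5) − (10)(7) = -60
M→N: (10)(-10) − (2)(5) = -110
N→O: (2)(-10) − (1)(-10) = -10
O→P: (1)(-9) − (-7)(-10) = -79
P→J: (-7)(3) − (-1)(-9) = -30
Σ = -298
Area = |Σ|/2 = 149.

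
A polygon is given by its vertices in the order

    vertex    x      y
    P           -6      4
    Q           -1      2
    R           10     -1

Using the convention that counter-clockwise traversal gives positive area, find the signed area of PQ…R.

3.5

Apply Gauss's area formula: 2A = Σ (x_i·y_{i+1} − x_{i+1}·y_i), indices taken mod 3.
Σ = (-8) + (-19) + (34) = 7
Signed area = Σ/2 = 3.5 (positive ⇒ counter-clockwise traversal).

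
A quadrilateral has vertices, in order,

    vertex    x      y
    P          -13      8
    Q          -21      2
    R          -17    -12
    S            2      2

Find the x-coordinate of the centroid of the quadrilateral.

-11.6

Apply the shoelace formula. First the cross-terms c_i = x_i·y_{i+1} − x_{i+1}·y_i:
  142, 286, -10, 42  ⇒  2A = 460, A = 230.
Then Σ (x_i + x_{i+1})·c_i = -16008, so x̄ = -16008 / (6·230) = -11.6.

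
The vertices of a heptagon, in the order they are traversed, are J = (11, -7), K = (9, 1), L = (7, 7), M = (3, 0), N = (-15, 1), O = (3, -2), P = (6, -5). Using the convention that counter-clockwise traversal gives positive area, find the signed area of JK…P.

Apply the shoelace formula: 2A = Σ (x_i·y_{i+1} − x_{i+1}·y_i), indices taken mod 7.
Cross-terms: 74, 56, -21, 3, 27, -3, 13  ⇒  Σ = 149
Signed area = Σ/2 = 74.5 (positive ⇒ counter-clockwise traversal).

74.5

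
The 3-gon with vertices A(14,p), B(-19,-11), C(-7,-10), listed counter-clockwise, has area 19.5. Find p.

The doubled signed area Σ (x_i y_{i+1} − x_{i+1} y_i) is linear in p.
With p=0 it equals 99; the coefficient of p is 12 (from the two edges through A).
So 12·p + 99 = 2·19.5 = 39 ⇒ p = -5.

-5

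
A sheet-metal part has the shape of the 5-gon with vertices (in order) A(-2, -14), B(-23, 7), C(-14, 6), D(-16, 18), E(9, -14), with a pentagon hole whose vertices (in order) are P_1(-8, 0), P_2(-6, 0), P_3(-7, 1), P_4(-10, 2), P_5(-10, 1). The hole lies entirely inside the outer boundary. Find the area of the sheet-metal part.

Outer boundary:
Σ = (-336) + (-40) + (-156) + (62) + (-154) = -624
Area = |Σ|/2 = 312.
Hole:
Apply the shoelace (surveyor's) formula: 2A = Σ (x_i·y_{i+1} − x_{i+1}·y_i), indices taken mod 5.
Cross-terms: 0, -6, -4, 10, 8  ⇒  Σ = 8
Area = |Σ|/2 = 4.
Net area = 312 − 4 = 308.

308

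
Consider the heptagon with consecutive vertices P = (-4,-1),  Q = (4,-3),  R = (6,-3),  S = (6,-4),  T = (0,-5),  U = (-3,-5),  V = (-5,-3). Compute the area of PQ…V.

26

P→Q: (-4)(-3) − (4)(-1) = 16
Q→R: (4)(-3) − (6)(-3) = 6
R→S: (6)(-4) − (6)(-3) = -6
S→T: (6)(-5) − (0)(-4) = -30
T→U: (0)(-5) − (-3)(-5) = -15
U→V: (-3)(-3) − (-5)(-5) = -16
V→P: (-5)(-1) − (-4)(-3) = -7
Σ = -52
Area = |Σ|/2 = 26.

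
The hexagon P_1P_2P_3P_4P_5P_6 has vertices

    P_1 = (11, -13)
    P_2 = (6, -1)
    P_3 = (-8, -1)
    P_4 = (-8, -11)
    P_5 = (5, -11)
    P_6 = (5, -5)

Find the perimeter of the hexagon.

|P_1P_2| = √((-5)² + (12)²) = √169 = 13
|P_2P_3| = √((-14)² + (0)²) = √196 = 14
|P_3P_4| = √((0)² + (-10)²) = √100 = 10
|P_4P_5| = √((13)² + (0)²) = √169 = 13
|P_5P_6| = √((0)² + (6)²) = √36 = 6
|P_6P_1| = √((6)² + (-8)²) = √100 = 10
Perimeter = 13 + 14 + 10 + 13 + 6 + 10 = 66.

66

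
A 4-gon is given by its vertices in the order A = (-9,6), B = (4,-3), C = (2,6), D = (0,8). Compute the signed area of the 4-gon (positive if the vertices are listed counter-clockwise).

Apply the surveyor's formula: 2A = Σ (x_i·y_{i+1} − x_{i+1}·y_i), indices taken mod 4.
Cross-terms: 3, 30, 16, 72  ⇒  Σ = 121
Signed area = Σ/2 = 60.5 (positive ⇒ counter-clockwise traversal).

60.5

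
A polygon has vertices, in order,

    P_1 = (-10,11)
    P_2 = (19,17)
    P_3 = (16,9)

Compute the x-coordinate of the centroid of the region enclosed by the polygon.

Apply the shoelace (surveyor's) formula. First the cross-terms c_i = x_i·y_{i+1} − x_{i+1}·y_i:
  -379, -101, 266  ⇒  2A = -214, A = -107.
Then Σ (x_i + x_{i+1})·c_i = -5350, so x̄ = -5350 / (6·(-107)) = 25/3.

25/3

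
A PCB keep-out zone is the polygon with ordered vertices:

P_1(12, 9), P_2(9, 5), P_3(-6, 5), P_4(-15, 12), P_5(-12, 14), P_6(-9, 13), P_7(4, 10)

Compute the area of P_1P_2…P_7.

Apply the shoelace formula: 2A = Σ (x_i·y_{i+1} − x_{i+1}·y_i), indices taken mod 7.
Σ = (-21) + (75) + (3) + (-66) + (-30) + (-142) + (-84) = -265
Area = |Σ|/2 = 132.5.

132.5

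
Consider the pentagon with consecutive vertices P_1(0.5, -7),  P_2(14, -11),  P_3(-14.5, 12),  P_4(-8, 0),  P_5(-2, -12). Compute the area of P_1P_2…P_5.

Apply the shoelace formula: 2A = Σ (x_i·y_{i+1} − x_{i+1}·y_i), indices taken mod 5.
Σ = (92.5) + (8.5) + (96) + (96) + (20) = 313
Area = |Σ|/2 = 156.5.

156.5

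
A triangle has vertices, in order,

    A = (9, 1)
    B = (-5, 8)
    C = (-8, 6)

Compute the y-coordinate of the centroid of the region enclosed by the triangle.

Apply the shoelace (surveyor's) formula. First the cross-terms c_i = x_i·y_{i+1} − x_{i+1}·y_i:
  77, 34, -62  ⇒  2A = 49, A = 24.5.
Then Σ (y_i + y_{i+1})·c_i = 735, so ȳ = 735 / (6·24.5) = 5.

5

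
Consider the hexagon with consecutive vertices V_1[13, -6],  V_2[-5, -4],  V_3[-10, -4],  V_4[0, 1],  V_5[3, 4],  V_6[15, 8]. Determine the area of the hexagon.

Apply the surveyor's formula: 2A = Σ (x_i·y_{i+1} − x_{i+1}·y_i), indices taken mod 6.
Cross-terms: -82, -20, -10, -3, -36, -194  ⇒  Σ = -345
Area = |Σ|/2 = 172.5.

172.5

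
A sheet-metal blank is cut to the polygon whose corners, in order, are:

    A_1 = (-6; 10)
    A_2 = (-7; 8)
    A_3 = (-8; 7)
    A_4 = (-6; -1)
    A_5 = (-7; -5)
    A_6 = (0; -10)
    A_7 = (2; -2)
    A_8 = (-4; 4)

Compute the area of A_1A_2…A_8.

Apply the shoelace formula: 2A = Σ (x_i·y_{i+1} − x_{i+1}·y_i), indices taken mod 8.
Cross-terms: 22, 15, 50, 23, 70, 20, 0, -16  ⇒  Σ = 184
Area = |Σ|/2 = 92.

92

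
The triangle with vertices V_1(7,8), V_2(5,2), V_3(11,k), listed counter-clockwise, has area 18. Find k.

The doubled signed area Σ (x_i y_{i+1} − x_{i+1} y_i) is linear in k.
With k=0 it equals 40; the coefficient of k is -2 (from the two edges through V_3).
So -2·k + 40 = 2·18 = 36 ⇒ k = 2.

2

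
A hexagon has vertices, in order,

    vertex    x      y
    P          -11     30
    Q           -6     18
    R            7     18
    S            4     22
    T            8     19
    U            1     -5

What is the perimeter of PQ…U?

|PQ| = √((5)² + (-12)²) = √169 = 13
|QR| = √((13)² + (0)²) = √169 = 13
|RS| = √((-3)² + (4)²) = √25 = 5
|ST| = √((4)² + (-3)²) = √25 = 5
|TU| = √((-7)² + (-24)²) = √625 = 25
|UP| = √((-12)² + (35)²) = √1369 = 37
Perimeter = 13 + 13 + 5 + 5 + 25 + 37 = 98.

98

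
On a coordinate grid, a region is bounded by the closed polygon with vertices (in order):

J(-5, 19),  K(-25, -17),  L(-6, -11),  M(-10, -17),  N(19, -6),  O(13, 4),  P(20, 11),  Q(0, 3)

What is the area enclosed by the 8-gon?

Σ = (560) + (173) + (-8) + (383) + (154) + (63) + (60) + (15) = 1400
Area = |Σ|/2 = 700.

700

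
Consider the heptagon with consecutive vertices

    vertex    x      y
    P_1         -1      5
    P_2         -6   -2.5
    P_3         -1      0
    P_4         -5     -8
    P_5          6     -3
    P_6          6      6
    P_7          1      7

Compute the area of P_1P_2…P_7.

101.5

Apply the surveyor's formula: 2A = Σ (x_i·y_{i+1} − x_{i+1}·y_i), indices taken mod 7.
Cross-terms: 32.5, -2.5, 8, 63, 54, 36, 12  ⇒  Σ = 203
Area = |Σ|/2 = 101.5.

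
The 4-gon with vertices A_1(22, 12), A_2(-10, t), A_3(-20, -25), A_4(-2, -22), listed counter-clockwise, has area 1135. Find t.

The doubled signed area Σ (x_i y_{i+1} − x_{i+1} y_i) is linear in t.
With t=0 it equals 1220; the coefficient of t is 42 (from the two edges through A_2).
So 42·t + 1220 = 2·1135 = 2270 ⇒ t = 25.

25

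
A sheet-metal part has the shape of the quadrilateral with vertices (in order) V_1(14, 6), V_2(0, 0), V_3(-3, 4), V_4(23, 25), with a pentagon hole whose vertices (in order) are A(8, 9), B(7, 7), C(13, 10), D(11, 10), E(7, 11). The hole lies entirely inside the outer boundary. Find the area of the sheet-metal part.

Outer boundary:
Apply the shoelace formula: 2A = Σ (x_i·y_{i+1} − x_{i+1}·y_i), indices taken mod 4.
Σ = (0) + (0) + (-167) + (-212) = -379
Area = |Σ|/2 = 189.5.
Hole:
A→B: (8)(7) − (7)(9) = -7
B→C: (7)(10) − (13)(7) = -21
C→D: (13)(10) − (11)(10) = 20
D→E: (11)(11) − (7)(10) = 51
E→A: (7)(9) − (8)(11) = -25
Σ = 18
Area = |Σ|/2 = 9.
Net area = 189.5 − 9 = 180.5.

180.5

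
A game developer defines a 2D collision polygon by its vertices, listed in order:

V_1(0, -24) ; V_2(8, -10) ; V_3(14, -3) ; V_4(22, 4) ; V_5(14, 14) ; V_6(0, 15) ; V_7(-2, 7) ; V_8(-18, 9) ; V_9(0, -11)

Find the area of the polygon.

614

V_1→V_2: (0)(-10) − (8)(-24) = 192
V_2→V_3: (8)(-3) − (14)(-10) = 116
V_3→V_4: (14)(4) − (22)(-3) = 122
V_4→V_5: (22)(14) − (14)(4) = 252
V_5→V_6: (14)(15) − (0)(14) = 210
V_6→V_7: (0)(7) − (-2)(15) = 30
V_7→V_8: (-2)(9) − (-18)(7) = 108
V_8→V_9: (-18)(-11) − (0)(9) = 198
V_9→V_1: (0)(-24) − (0)(-11) = 0
Σ = 1228
Area = |Σ|/2 = 614.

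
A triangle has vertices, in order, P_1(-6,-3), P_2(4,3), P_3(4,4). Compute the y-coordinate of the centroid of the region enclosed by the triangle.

Apply Gauss's area formula. First the cross-terms c_i = x_i·y_{i+1} − x_{i+1}·y_i:
  -6, 4, 12  ⇒  2A = 10, A = 5.
Then Σ (y_i + y_{i+1})·c_i = 40, so ȳ = 40 / (6·5) = 4/3.

4/3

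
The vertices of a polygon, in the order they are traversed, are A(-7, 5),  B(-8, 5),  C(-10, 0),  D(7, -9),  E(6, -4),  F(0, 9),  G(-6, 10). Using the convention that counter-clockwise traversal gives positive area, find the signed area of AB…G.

Cross-terms: 5, 50, 90, 26, 54, 54, 40  ⇒  Σ = 319
Signed area = Σ/2 = 159.5 (positive ⇒ counter-clockwise traversal).

159.5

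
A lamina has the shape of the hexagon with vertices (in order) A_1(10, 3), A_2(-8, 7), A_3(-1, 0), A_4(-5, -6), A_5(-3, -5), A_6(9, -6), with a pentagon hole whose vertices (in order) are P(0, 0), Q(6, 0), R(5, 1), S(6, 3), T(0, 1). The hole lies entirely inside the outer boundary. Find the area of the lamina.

121.5

Outer boundary:
Apply the shoelace formula: 2A = Σ (x_i·y_{i+1} − x_{i+1}·y_i), indices taken mod 6.
Cross-terms: 94, 7, 6, 7, 63, 87  ⇒  Σ = 264
Area = |Σ|/2 = 132.
Hole:
Apply Gauss's area formula: 2A = Σ (x_i·y_{i+1} − x_{i+1}·y_i), indices taken mod 5.
P→Q: (0)(0) − (6)(0) = 0
Q→R: (6)(1) − (5)(0) = 6
R→S: (5)(3) − (6)(1) = 9
S→T: (6)(1) − (0)(3) = 6
T→P: (0)(0) − (0)(1) = 0
Σ = 21
Area = |Σ|/2 = 10.5.
Net area = 132 − 10.5 = 121.5.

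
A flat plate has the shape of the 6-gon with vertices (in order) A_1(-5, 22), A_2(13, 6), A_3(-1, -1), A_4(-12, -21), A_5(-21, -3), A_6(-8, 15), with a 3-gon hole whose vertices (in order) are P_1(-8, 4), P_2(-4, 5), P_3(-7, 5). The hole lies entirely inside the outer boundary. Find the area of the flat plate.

Outer boundary:
Cross-terms: -316, -7, 9, -405, -339, -101  ⇒  Σ = -1159
Area = |Σ|/2 = 579.5.
Hole:
Σ = (-24) + (15) + (12) = 3
Area = |Σ|/2 = 1.5.
Net area = 579.5 − 1.5 = 578.

578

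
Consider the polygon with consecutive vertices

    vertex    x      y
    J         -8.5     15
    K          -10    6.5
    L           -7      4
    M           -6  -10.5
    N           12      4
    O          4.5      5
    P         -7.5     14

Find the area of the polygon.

Σ = (94.75) + (5.5) + (97.5) + (102) + (42) + (100.5) + (6.5) = 448.75
Area = |Σ|/2 = 224.375.

224.375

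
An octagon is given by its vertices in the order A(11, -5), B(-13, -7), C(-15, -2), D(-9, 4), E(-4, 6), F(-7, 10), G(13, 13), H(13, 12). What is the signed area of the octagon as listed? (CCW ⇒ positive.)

-383

Σ = (-142) + (-79) + (-78) + (-38) + (2) + (-221) + (-13) + (-197) = -766
Signed area = Σ/2 = -383 (negative ⇒ clockwise traversal).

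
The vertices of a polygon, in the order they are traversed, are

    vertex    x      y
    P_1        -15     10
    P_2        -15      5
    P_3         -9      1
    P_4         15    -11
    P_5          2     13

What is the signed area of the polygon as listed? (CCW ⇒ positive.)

310.5

Apply the shoelace formula: 2A = Σ (x_i·y_{i+1} − x_{i+1}·y_i), indices taken mod 5.
P_1→P_2: (-15)(5) − (-15)(10) = 75
P_2→P_3: (-15)(1) − (-9)(5) = 30
P_3→P_4: (-9)(-11) − (15)(1) = 84
P_4→P_5: (15)(13) − (2)(-11) = 217
P_5→P_1: (2)(10) − (-15)(13) = 215
Σ = 621
Signed area = Σ/2 = 310.5 (positive ⇒ counter-clockwise traversal).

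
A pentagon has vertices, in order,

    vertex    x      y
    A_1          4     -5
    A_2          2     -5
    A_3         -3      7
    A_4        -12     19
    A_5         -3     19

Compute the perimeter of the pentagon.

|A_1A_2| = √((-2)² + (0)²) = √4 = 2
|A_2A_3| = √((-5)² + (12)²) = √169 = 13
|A_3A_4| = √((-9)² + (12)²) = √225 = 15
|A_4A_5| = √((9)² + (0)²) = √81 = 9
|A_5A_1| = √((7)² + (-24)²) = √625 = 25
Perimeter = 2 + 13 + 15 + 9 + 25 = 64.

64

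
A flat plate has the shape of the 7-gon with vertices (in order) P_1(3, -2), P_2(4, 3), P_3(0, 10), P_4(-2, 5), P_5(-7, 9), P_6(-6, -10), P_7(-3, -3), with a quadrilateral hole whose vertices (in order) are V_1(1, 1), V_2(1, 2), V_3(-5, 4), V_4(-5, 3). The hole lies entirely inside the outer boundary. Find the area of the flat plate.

104.5

Outer boundary:
Apply the shoelace formula: 2A = Σ (x_i·y_{i+1} − x_{i+1}·y_i), indices taken mod 7.
P_1→P_2: (3)(3) − (4)(-2) = 17
P_2→P_3: (4)(10) − (0)(3) = 40
P_3→P_4: (0)(5) − (-2)(10) = 20
P_4→P_5: (-2)(9) − (-7)(5) = 17
P_5→P_6: (-7)(-10) − (-6)(9) = 124
P_6→P_7: (-6)(-3) − (-3)(-10) = -12
P_7→P_1: (-3)(-2) − (3)(-3) = 15
Σ = 221
Area = |Σ|/2 = 110.5.
Hole:
Σ = (1) + (14) + (5) + (-8) = 12
Area = |Σ|/2 = 6.
Net area = 110.5 − 6 = 104.5.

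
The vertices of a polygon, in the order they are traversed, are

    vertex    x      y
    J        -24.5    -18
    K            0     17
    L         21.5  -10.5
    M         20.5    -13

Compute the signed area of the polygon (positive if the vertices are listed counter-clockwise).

Σ = (-416.5) + (-365.5) + (-64.25) + (-687.5) = -1533.75
Signed area = Σ/2 = -766.875 (negative ⇒ clockwise traversal).

-766.875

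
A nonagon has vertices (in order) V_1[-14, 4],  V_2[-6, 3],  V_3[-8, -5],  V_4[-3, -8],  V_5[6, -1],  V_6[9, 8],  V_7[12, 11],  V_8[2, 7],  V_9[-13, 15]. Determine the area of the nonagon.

268.5

Cross-terms: -18, 54, 49, 51, 57, 3, 62, 121, 158  ⇒  Σ = 537
Area = |Σ|/2 = 268.5.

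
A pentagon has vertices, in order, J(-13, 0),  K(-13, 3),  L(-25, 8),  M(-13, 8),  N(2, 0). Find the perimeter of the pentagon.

60

|JK| = √((0)² + (3)²) = √9 = 3
|KL| = √((-12)² + (5)²) = √169 = 13
|LM| = √((12)² + (0)²) = √144 = 12
|MN| = √((15)² + (-8)²) = √289 = 17
|NJ| = √((-15)² + (0)²) = √225 = 15
Perimeter = 3 + 13 + 12 + 17 + 15 = 60.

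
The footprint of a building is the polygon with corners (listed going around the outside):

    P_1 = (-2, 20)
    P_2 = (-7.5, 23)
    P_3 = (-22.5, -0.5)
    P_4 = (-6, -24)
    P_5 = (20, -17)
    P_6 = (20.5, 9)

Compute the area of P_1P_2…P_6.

Apply Gauss's area formula: 2A = Σ (x_i·y_{i+1} − x_{i+1}·y_i), indices taken mod 6.
Σ = (104) + (521.25) + (537) + (582) + (528.5) + (428) = 2700.75
Area = |Σ|/2 = 1350.375.

1350.375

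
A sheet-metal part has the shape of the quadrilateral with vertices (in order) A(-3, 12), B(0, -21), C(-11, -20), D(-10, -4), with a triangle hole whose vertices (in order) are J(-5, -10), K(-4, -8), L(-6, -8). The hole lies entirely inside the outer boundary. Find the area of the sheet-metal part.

226

Outer boundary:
Σ = (63) + (-231) + (-156) + (-132) = -456
Area = |Σ|/2 = 228.
Hole:
Σ = (0) + (-16) + (20) = 4
Area = |Σ|/2 = 2.
Net area = 228 − 2 = 226.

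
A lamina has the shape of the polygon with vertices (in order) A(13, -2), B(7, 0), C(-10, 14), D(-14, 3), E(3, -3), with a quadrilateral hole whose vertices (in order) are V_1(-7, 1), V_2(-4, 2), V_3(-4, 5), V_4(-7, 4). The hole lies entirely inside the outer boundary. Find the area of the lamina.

163

Outer boundary:
Apply the shoelace (surveyor's) formula: 2A = Σ (x_i·y_{i+1} − x_{i+1}·y_i), indices taken mod 5.
Σ = (14) + (98) + (166) + (33) + (33) = 344
Area = |Σ|/2 = 172.
Hole:
Apply Gauss's area formula: 2A = Σ (x_i·y_{i+1} − x_{i+1}·y_i), indices taken mod 4.
Σ = (-10) + (-12) + (19) + (21) = 18
Area = |Σ|/2 = 9.
Net area = 172 − 9 = 163.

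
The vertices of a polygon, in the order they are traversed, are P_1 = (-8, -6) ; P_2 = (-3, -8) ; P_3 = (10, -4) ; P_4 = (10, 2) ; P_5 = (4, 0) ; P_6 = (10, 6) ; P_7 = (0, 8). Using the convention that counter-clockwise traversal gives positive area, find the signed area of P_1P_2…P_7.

Σ = (46) + (92) + (60) + (-8) + (24) + (80) + (64) = 358
Signed area = Σ/2 = 179 (positive ⇒ counter-clockwise traversal).

179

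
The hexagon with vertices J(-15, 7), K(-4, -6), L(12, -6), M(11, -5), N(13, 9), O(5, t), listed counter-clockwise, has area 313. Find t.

9

The doubled signed area Σ (x_i y_{i+1} − x_{i+1} y_i) is linear in t.
With t=0 it equals 374; the coefficient of t is 28 (from the two edges through O).
So 28·t + 374 = 2·313 = 626 ⇒ t = 9.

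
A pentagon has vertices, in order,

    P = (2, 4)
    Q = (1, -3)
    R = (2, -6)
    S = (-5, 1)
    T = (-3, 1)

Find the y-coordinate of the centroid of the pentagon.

-28/81

Apply Gauss's area formula. First the cross-terms c_i = x_i·y_{i+1} − x_{i+1}·y_i:
  -10, 0, -28, -2, -14  ⇒  2A = -54, A = -27.
Then Σ (y_i + y_{i+1})·c_i = 56, so ȳ = 56 / (6·(-27)) = -28/81.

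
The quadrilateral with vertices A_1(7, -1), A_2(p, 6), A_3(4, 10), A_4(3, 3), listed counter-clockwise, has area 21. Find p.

Write out the shoelace sum; only the two edges meeting at A_2 involve p:
2·Area = [(7·6 − p·(-1)) + (p·10 − 4·6)] + -42
       = 11·p + -24 = 42
⇒ p = 6.

6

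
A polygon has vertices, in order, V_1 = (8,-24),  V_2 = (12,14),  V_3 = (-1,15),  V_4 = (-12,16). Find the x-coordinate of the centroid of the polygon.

409/153

Apply the shoelace formula. First the cross-terms c_i = x_i·y_{i+1} − x_{i+1}·y_i:
  400, 194, 164, 160  ⇒  2A = 918, A = 459.
Then Σ (x_i + x_{i+1})·c_i = 7362, so x̄ = 7362 / (6·459) = 409/153.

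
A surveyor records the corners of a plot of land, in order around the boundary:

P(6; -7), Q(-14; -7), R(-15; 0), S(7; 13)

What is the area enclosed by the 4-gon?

Σ = (-140) + (-105) + (-195) + (-127) = -567
Area = |Σ|/2 = 283.5.

283.5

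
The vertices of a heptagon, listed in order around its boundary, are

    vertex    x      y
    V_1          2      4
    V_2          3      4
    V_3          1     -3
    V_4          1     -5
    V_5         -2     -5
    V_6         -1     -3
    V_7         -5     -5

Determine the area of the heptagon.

26.5

Σ = (-4) + (-13) + (-2) + (-15) + (1) + (-10) + (-10) = -53
Area = |Σ|/2 = 26.5.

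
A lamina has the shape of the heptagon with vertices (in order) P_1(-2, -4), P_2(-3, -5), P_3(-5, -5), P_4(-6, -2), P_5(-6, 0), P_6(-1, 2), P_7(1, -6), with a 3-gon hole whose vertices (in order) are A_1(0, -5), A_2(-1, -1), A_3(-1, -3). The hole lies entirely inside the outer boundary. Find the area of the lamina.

Outer boundary:
Σ = (-2) + (-10) + (-20) + (-12) + (-12) + (4) + (-16) = -68
Area = |Σ|/2 = 34.
Hole:
Apply the shoelace formula: 2A = Σ (x_i·y_{i+1} − x_{i+1}·y_i), indices taken mod 3.
Cross-terms: -5, 2, 5  ⇒  Σ = 2
Area = |Σ|/2 = 1.
Net area = 34 − 1 = 33.

33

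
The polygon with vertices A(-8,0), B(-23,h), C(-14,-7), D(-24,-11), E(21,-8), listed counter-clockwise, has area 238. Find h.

-5

Write out the shoelace sum; only the two edges meeting at B involve h:
2·Area = [((-8)·h − (-23)·0) + ((-23)·(-7) − (-14)·h)] + 345
       = 6·h + 506 = 476
⇒ h = -5.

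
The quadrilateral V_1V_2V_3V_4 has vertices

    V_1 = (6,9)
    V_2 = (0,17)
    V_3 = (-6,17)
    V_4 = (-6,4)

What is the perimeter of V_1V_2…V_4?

|V_1V_2| = √((-6)² + (8)²) = √100 = 10
|V_2V_3| = √((-6)² + (0)²) = √36 = 6
|V_3V_4| = √((0)² + (-13)²) = √169 = 13
|V_4V_1| = √((12)² + (5)²) = √169 = 13
Perimeter = 10 + 6 + 13 + 13 = 42.

42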